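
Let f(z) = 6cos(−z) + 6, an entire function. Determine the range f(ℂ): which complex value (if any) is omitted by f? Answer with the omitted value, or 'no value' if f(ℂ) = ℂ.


Little Picard bounds the complement of f(ℂ) to at most one point.
cos is entire and surjective onto ℂ: for every w ∈ ℂ, cos(ζ) = w has a solution ζ ∈ ℂ (e.g., via the complex inverse arccos). With ζ = −z this gives z = ζ/(-1). Then 6·cos(−z) takes every value in 6·ℂ = ℂ, and adding 6 is a bijection of ℂ. So f is surjective and omits no value. (Note: only on the real line is cos bounded by [−1, 1].)

Omitted value: no value.


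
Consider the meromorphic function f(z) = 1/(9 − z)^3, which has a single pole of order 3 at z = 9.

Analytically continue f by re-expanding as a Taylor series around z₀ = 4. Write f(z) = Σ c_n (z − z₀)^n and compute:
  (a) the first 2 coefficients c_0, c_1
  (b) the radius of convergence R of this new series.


Let w = z − z₀, so z = z₀ + w.
Then 9 − z = 9 − (z₀ + w) = (9 − z₀) − w = 5 − w.
f(z) = 1/(5 − w)^3 = (1/(5)^3) · (1 − w/(5))^{−3}.
By the binomial series (1−u)^{−3} = Σ_{n≥0} C(n+2, 2) u^n for |u|<1, with u = w/(5):
  c_n = C(n+2, 2) / (5)^(n+3).
  c_0 = 1/(5)^3 = 1/125.
  c_1 = 3/(5)^4 = 3/625.
The series is valid for |w/d| < 1, i.e. |z − z₀| < |d|.
Radius of convergence: R = |9 − z₀| = |5| = 5 (distance from z₀ to the singularity z = 9).

c_0 = 1/125, c_1 = 3/625; R = 5.


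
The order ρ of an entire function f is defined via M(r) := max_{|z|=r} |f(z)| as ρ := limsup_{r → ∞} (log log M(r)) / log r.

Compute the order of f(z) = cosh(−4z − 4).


cosh(w) is a linear combination of e^{iw} and e^{−iw} (or e^w, e^{−w} in the hyperbolic case), so |cosh(w)| ≤ e^{|w|}. With w = −4z − 4, |w| ≤ 4|z| + 4 = 4r + 4 on |z| = r, giving M(r) ≤ e^{4r + 4}, so ρ ≤ 1. On a suitable ray (z = it for sin/cos; z = t for sinh/cosh, t real → ∞), |cosh(−4z − 4)| grows like e^{4|t|}/2, so ρ ≥ 1. Hence ρ = 1.
Therefore ρ = 1.

Order ρ = 1.


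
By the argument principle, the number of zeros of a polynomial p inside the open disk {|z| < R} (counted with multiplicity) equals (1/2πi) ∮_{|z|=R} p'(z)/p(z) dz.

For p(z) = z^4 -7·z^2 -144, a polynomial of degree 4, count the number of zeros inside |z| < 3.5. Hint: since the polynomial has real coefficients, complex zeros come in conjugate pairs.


The zeros of p are: 4, -4, (0 + 3i), (0 - 3i).
Their magnitudes are: 4, 4, 3, 3.
Zeros with |z| < R = 3.5: (0 + 3i), (0 - 3i).
Count = 2.
By the argument principle, (1/2πi) ∮_{|z|=R} p'(z)/p(z) dz equals exactly this count.

Number of zeros inside |z| < 3.5: 2.


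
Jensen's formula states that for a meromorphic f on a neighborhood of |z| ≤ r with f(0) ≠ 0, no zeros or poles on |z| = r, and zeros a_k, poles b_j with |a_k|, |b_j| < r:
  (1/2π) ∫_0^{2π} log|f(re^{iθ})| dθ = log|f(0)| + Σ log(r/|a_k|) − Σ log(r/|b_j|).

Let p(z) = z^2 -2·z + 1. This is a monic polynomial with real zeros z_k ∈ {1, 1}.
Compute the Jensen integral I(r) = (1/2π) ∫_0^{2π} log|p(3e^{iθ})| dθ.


Zeros: 1, 1; r = 3.
Inside |z| < r: 1, 1. Outside (|z| ≥ r): ∅.
p(0) = 1, so log|p(0)| = log(1) = 0.0000.
Apply Jensen: I(r) = log|p(0)| + Σ_k log(r/|z_k|), summed over zeros inside |z| < r.
  log(r/|z_k|) for z_k = 1: log(3/1) = 1.0986
  log(r/|z_k|) for z_k = 1: log(3/1) = 1.0986
Sum over inside zeros: 2.1972.
I(r) = log|p(0)| + (inside sum) = 0.0000 + 2.1972 = 2.1972.
Closed form (all zeros inside, monic): I(r) = n·log(r) = 2·log(3) = 2.1972. ✓

I(r) ≈ 2.1972.


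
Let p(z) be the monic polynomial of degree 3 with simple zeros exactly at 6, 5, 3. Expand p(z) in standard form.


The polynomial is p(z) = ∏_{α ∈ S} (z − α), where S = {6, 5, 3}.
Expanding the product yields: p(z) = z^3 -14·z^2 + 63·z -90.
The resulting polynomial has degree 3 and real coefficients as required.

p(z) = z^3 -14·z^2 + 63·z -90.


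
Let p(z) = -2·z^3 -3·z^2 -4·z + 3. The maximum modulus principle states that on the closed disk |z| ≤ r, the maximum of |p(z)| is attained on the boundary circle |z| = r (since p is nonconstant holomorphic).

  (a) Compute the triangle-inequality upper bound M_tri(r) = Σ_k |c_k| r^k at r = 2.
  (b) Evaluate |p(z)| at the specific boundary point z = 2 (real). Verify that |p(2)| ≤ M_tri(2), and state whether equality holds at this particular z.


Coefficients: c_0 = 3, c_1 = -4, c_2 = -3, c_3 = -2. Radius r = 2.
Part (a). Triangle bound: M_tri(r) = Σ_k |c_k| r^k
  = |3|·2^0 + |-4|·2^1 + |-3|·2^2 + |-2|·2^3
  = 3 + 8 + 12 + 16 = 39.
This bounds M(r) := max_{|z|=r} |p(z)| from above; equality holds iff all terms c_k z^k can be made to align in phase at a single z on |z|=r.
Part (b). At z = 2 (real, on the circle |z| = r):
  p(2) = (3)·2^0 + (-4)·2^1 + (-3)·2^2 + (-2)·2^3 = -33.
  |p(2)| = 33.
Check: |p(2)| = 33 ≤ 39 = M_tri(2). ✓ Equality does not hold at z = 2 (the coefficients have mixed signs, so the terms do not all align in phase there).

M_tri(2) = 39; |p(2)| = 33; equality at z=2: no.


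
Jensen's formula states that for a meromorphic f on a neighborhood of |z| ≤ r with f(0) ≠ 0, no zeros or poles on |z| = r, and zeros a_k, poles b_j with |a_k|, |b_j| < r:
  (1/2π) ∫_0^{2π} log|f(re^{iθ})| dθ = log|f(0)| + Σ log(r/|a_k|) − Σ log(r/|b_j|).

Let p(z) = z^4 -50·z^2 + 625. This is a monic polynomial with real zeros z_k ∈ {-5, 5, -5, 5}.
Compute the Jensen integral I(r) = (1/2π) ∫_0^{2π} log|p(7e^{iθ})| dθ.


Zeros: -5, -5, 5, 5; r = 7.
Inside |z| < r: -5, -5, 5, 5. Outside (|z| ≥ r): ∅.
p(0) = 625, so log|p(0)| = log(625) = 6.4378.
Apply Jensen: I(r) = log|p(0)| + Σ_k log(r/|z_k|), summed over zeros inside |z| < r.
  log(r/|z_k|) for z_k = -5: log(7/5) = 0.3365
  log(r/|z_k|) for z_k = 5: log(7/5) = 0.3365
  log(r/|z_k|) for z_k = -5: log(7/5) = 0.3365
  log(r/|z_k|) for z_k = 5: log(7/5) = 0.3365
Sum over inside zeros: 1.3459.
I(r) = log|p(0)| + (inside sum) = 6.4378 + 1.3459 = 7.7836.
Closed form (all zeros inside, monic): I(r) = n·log(r) = 4·log(7) = 7.7836. ✓

I(r) ≈ 7.7836.


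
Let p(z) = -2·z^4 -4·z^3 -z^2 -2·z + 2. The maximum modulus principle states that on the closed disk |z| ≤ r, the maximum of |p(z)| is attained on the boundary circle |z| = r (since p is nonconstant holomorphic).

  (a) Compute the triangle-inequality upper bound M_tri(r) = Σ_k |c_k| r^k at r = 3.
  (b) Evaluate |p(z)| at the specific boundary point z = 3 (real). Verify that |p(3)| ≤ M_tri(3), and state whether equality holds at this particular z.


Coefficients: c_0 = 2, c_1 = -2, c_2 = -1, c_3 = -4, c_4 = -2. Radius r = 3.
Part (a). Triangle bound: M_tri(r) = Σ_k |c_k| r^k
  = |2|·3^0 + |-2|·3^1 + |-1|·3^2 + |-4|·3^3 + |-2|·3^4
  = 2 + 6 + 9 + 108 + 162 = 287.
This bounds M(r) := max_{|z|=r} |p(z)| from above; equality holds iff all terms c_k z^k can be made to align in phase at a single z on |z|=r.
Part (b). At z = 3 (real, on the circle |z| = r):
  p(3) = (2)·3^0 + (-2)·3^1 + (-1)·3^2 + (-4)·3^3 + (-2)·3^4 = -283.
  |p(3)| = 283.
Check: |p(3)| = 283 ≤ 287 = M_tri(3). ✓ Equality does not hold at z = 3 (the coefficients have mixed signs, so the terms do not all align in phase there).

M_tri(3) = 287; |p(3)| = 283; equality at z=3: no.


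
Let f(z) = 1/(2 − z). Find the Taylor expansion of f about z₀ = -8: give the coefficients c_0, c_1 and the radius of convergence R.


Let w = z − z₀, so z = z₀ + w.
Then 2 − z = 2 − (z₀ + w) = (2 − z₀) − w = 10 − w.
f(z) = 1/(10 − w) = (1/(10)) · 1/(1 − w/(10)) = Σ_{n≥0} w^n / (10)^(n+1).
So c_n = 1/(10)^(n+1):
  c_0 = 1/(10)^1 = 1/10.
  c_1 = 1/(10)^2 = 1/100.
The series is valid for |w/d| < 1, i.e. |z − z₀| < |d|.
Radius of convergence: R = |2 − z₀| = |10| = 10 (distance from z₀ to the singularity z = 2).

c_0 = 1/10, c_1 = 1/100; R = 10.


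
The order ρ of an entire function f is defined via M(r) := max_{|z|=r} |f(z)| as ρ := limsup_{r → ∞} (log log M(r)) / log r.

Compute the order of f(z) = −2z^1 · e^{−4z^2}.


M(r) = max_{|z|=r} |-2|·|z|^1·|e^{−4z^2}| = 2·r^1 · e^{4r^2} (the factors attain their maxima compatibly on |z|=r). Then log M(r) = log 2 + 1·log r + 4r^2, dominated by the last term, so log log M(r) ~ 2·log r. The polynomial factor -2z^1 contributes only a log r term and does not affect the order. ρ = 2.
Therefore ρ = 2.

Order ρ = 2.


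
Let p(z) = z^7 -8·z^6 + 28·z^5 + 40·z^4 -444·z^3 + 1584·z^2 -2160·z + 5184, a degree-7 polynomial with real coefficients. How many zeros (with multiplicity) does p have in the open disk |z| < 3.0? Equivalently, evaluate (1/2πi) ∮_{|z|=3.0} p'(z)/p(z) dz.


The zeros of p are: (3 + 3i), (3 - 3i), -4, (3 + 3i), (3 - 3i), (0 + 2i), (0 - 2i).
Their magnitudes are: 4.243, 4.243, 4, 4.243, 4.243, 2, 2.
Zeros with |z| < R = 3.0: (0 + 2i), (0 - 2i).
Count = 2.
By the argument principle, (1/2πi) ∮_{|z|=R} p'(z)/p(z) dz equals exactly this count.

Number of zeros inside |z| < 3.0: 2.


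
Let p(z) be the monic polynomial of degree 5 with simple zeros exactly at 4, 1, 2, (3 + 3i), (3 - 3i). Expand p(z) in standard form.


The polynomial is p(z) = ∏_{α ∈ S} (z − α), where S = {4, 1, 2, (3 + 3i), (3 - 3i)}.
Expanding the product yields: p(z) = z^5 -13·z^4 + 74·z^3 -218·z^2 + 300·z -144.
Note conjugate pairs combine to real quadratics: (z − (3+3i))(z − (3−3i)) = z² − 6z + 18.
The resulting polynomial has degree 5 and real coefficients as required.

p(z) = z^5 -13·z^4 + 74·z^3 -218·z^2 + 300·z -144.


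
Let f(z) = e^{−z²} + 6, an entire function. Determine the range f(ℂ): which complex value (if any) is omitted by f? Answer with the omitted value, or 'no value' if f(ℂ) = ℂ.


Little Picard bounds the complement of f(ℂ) to at most one point.
The exponent g(z) = −z² is a nonconstant polynomial, hence surjective onto ℂ. So e^{g(z)} takes every value in {e^w : w ∈ ℂ} = ℂ ∖ {0}. Adding 6 shifts the range to ℂ ∖ {6}. f omits exactly 6.

Omitted value: 6.


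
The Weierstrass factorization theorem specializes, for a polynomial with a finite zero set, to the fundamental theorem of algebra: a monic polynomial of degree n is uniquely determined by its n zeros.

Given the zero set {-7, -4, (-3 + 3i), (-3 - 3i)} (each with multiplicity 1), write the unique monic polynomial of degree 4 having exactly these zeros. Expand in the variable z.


The polynomial is p(z) = ∏_{α ∈ S} (z − α), where S = {-7, -4, (-3 + 3i), (-3 - 3i)}.
Expanding the product yields: p(z) = z^4 + 17·z^3 + 112·z^2 + 366·z + 504.
Note conjugate pairs combine to real quadratics: (z − (-3+3i))(z − (-3−3i)) = z² + 6z + 18.
The resulting polynomial has degree 4 and real coefficients as required.

p(z) = z^4 + 17·z^3 + 112·z^2 + 366·z + 504.


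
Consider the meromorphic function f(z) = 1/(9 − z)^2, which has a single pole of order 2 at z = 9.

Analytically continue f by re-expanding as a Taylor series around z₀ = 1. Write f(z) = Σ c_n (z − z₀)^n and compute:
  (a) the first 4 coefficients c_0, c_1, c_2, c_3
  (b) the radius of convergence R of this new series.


Let w = z − z₀, so z = z₀ + w.
Then 9 − z = 9 − (z₀ + w) = (9 − z₀) − w = 8 − w.
f(z) = 1/(8 − w)^2 = (1/(8)^2) · (1 − w/(8))^{−2}.
By the binomial series (1−u)^{−2} = Σ_{n≥0} C(n+1, 1) u^n for |u|<1, with u = w/(8):
  c_n = C(n+1, 1) / (8)^(n+2).
  c_0 = 1/(8)^2 = 1/64.
  c_1 = 2/(8)^3 = 1/256.
  c_2 = 3/(8)^4 = 3/4096.
  c_3 = 4/(8)^5 = 1/8192.
The series is valid for |w/d| < 1, i.e. |z − z₀| < |d|.
Radius of convergence: R = |9 − z₀| = |8| = 8 (distance from z₀ to the singularity z = 9).

c_0 = 1/64, c_1 = 1/256, c_2 = 3/4096, c_3 = 1/8192; R = 8.


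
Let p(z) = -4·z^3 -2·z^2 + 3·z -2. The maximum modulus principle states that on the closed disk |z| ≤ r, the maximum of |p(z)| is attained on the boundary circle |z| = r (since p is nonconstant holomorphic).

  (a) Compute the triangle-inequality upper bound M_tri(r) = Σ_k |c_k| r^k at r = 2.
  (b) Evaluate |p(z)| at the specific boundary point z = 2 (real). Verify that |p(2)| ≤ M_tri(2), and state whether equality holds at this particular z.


Coefficients: c_0 = -2, c_1 = 3, c_2 = -2, c_3 = -4. Radius r = 2.
Part (a). Triangle bound: M_tri(r) = Σ_k |c_k| r^k
  = |-2|·2^0 + |3|·2^1 + |-2|·2^2 + |-4|·2^3
  = 2 + 6 + 8 + 32 = 48.
This bounds M(r) := max_{|z|=r} |p(z)| from above; equality holds iff all terms c_k z^k can be made to align in phase at a single z on |z|=r.
Part (b). At z = 2 (real, on the circle |z| = r):
  p(2) = (-2)·2^0 + (3)·2^1 + (-2)·2^2 + (-4)·2^3 = -36.
  |p(2)| = 36.
Check: |p(2)| = 36 ≤ 48 = M_tri(2). ✓ Equality does not hold at z = 2 (the coefficients have mixed signs, so the terms do not all align in phase there).

M_tri(2) = 48; |p(2)| = 36; equality at z=2: no.


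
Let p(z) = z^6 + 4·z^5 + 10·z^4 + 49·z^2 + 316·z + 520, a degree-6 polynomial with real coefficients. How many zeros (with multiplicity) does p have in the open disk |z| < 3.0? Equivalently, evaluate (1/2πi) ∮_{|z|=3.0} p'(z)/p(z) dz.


The zeros of p are: (-2 + 3i), (-2 - 3i), (2 + 2i), (2 - 2i), (-2 + 1i), (-2 - 1i).
Their magnitudes are: 3.606, 3.606, 2.828, 2.828, 2.236, 2.236.
Zeros with |z| < R = 3.0: (2 + 2i), (2 - 2i), (-2 + 1i), (-2 - 1i).
Count = 4.
By the argument principle, (1/2πi) ∮_{|z|=R} p'(z)/p(z) dz equals exactly this count.

Number of zeros inside |z| < 3.0: 4.


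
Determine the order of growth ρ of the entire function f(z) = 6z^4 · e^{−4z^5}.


M(r) = max_{|z|=r} |6|·|z|^4·|e^{−4z^5}| = 6·r^4 · e^{4r^5} (the factors attain their maxima compatibly on |z|=r). Then log M(r) = log 6 + 4·log r + 4r^5, dominated by the last term, so log log M(r) ~ 5·log r. The polynomial factor 6z^4 contributes only a log r term and does not affect the order. ρ = 5.
Therefore ρ = 5.

Order ρ = 5.


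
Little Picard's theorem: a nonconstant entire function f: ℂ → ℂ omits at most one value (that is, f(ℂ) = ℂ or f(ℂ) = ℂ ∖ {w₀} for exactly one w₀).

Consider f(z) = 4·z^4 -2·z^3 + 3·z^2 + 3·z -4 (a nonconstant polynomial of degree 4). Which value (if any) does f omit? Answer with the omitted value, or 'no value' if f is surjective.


Little Picard bounds the complement of f(ℂ) to at most one point.
For every w ∈ ℂ, the equation p(z) − w = 0 is a nonconstant polynomial in z and hence has at least one root by the fundamental theorem of algebra. So p is surjective onto ℂ, omitting no value.

Omitted value: no value.


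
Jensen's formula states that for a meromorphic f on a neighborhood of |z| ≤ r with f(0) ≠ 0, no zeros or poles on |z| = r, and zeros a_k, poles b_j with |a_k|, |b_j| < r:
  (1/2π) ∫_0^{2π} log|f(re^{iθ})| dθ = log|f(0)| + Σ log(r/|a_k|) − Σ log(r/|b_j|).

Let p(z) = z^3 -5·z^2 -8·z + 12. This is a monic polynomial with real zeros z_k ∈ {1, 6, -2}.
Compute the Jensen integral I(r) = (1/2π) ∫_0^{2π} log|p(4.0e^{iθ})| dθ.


Zeros: -2, 1, 6; r = 4.0.
Inside |z| < r: -2, 1. Outside (|z| ≥ r): 6.
p(0) = 12, so log|p(0)| = log(12) = 2.4849.
Apply Jensen: I(r) = log|p(0)| + Σ_k log(r/|z_k|), summed over zeros inside |z| < r.
  log(r/|z_k|) for z_k = 1: log(4.0/1) = 1.3863
  log(r/|z_k|) for z_k = -2: log(4.0/2) = 0.6931
  Outside zeros (6) contribute nothing to the Jensen sum.
Sum over inside zeros: 2.0794.
I(r) = log|p(0)| + (inside sum) = 2.4849 + 2.0794 = 4.5643.
Note: since some zeros are outside |z| ≤ r, the simplified n·log(r) form does NOT apply — only the inside zeros contribute.

I(r) ≈ 4.5643.


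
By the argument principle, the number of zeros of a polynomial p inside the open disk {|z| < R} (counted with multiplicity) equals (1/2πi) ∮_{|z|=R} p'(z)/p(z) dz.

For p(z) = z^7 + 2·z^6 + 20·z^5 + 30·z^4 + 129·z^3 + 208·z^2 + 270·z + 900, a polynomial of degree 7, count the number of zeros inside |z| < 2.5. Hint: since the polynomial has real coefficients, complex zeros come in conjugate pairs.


The zeros of p are: -2, (1 + 2i), (1 - 2i), (-1 + 3i), (-1 - 3i), (0 + 3i), (0 - 3i).
Their magnitudes are: 2, 2.236, 2.236, 3.162, 3.162, 3, 3.
Zeros with |z| < R = 2.5: -2, (1 + 2i), (1 - 2i).
Count = 3.
By the argument principle, (1/2πi) ∮_{|z|=R} p'(z)/p(z) dz equals exactly this count.

Number of zeros inside |z| < 2.5: 3.


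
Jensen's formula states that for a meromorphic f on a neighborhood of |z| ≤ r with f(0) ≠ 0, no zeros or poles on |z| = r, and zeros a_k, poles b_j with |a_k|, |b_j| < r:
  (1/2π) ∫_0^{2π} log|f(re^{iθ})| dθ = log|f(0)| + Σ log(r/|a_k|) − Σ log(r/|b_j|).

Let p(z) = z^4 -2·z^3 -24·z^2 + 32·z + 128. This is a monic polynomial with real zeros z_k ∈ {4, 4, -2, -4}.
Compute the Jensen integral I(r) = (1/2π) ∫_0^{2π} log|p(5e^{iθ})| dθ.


Zeros: -4, -2, 4, 4; r = 5.
Inside |z| < r: -4, -2, 4, 4. Outside (|z| ≥ r): ∅.
p(0) = 128, so log|p(0)| = log(128) = 4.8520.
Apply Jensen: I(r) = log|p(0)| + Σ_k log(r/|z_k|), summed over zeros inside |z| < r.
  log(r/|z_k|) for z_k = 4: log(5/4) = 0.2231
  log(r/|z_k|) for z_k = 4: log(5/4) = 0.2231
  log(r/|z_k|) for z_k = -2: log(5/2) = 0.9163
  log(r/|z_k|) for z_k = -4: log(5/4) = 0.2231
Sum over inside zeros: 1.5857.
I(r) = log|p(0)| + (inside sum) = 4.8520 + 1.5857 = 6.4378.
Closed form (all zeros inside, monic): I(r) = n·log(r) = 4·log(5) = 6.4378. ✓

I(r) ≈ 6.4378.


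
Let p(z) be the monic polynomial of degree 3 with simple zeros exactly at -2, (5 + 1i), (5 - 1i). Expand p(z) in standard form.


The polynomial is p(z) = ∏_{α ∈ S} (z − α), where S = {-2, (5 + 1i), (5 - 1i)}.
Expanding the product yields: p(z) = z^3 -8·z^2 + 6·z + 52.
Note conjugate pairs combine to real quadratics: (z − (5+1i))(z − (5−1i)) = z² − 10z + 26.
The resulting polynomial has degree 3 and real coefficients as required.

p(z) = z^3 -8·z^2 + 6·z + 52.


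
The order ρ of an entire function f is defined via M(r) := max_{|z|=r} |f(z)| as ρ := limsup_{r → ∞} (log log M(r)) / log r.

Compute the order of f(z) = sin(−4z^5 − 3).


Write sin(w) = (e^{iw} ± e^{−iw})/(2 or 2i), so |sin(w)| ≤ e^{|w|}. With w = −4z^5 − 3, |w| ≤ 4r^5 + 3 on |z|=r, giving M(r) ≤ e^{4r^5 + 3} and ρ ≤ 5. For the lower bound, choose z on |z|=r with -4z^5 purely imaginary of modulus 4r^5; then |sin(−4z^5 − 3)| grows like e^{4r^5}/2, so ρ ≥ 5. Hence ρ = 5.
Therefore ρ = 5.

Order ρ = 5.


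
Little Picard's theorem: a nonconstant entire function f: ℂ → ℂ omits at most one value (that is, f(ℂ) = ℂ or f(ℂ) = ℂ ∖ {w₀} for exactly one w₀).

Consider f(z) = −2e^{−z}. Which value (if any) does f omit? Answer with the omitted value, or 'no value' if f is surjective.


Little Picard bounds the complement of f(ℂ) to at most one point.
e^{−z} is never zero on ℂ, so -2·e^{−z} takes every value in ℂ ∖ {0}. Adding 0 shifts the range to ℂ ∖ {0}. Thus f omits exactly the value 0.

Omitted value: 0.


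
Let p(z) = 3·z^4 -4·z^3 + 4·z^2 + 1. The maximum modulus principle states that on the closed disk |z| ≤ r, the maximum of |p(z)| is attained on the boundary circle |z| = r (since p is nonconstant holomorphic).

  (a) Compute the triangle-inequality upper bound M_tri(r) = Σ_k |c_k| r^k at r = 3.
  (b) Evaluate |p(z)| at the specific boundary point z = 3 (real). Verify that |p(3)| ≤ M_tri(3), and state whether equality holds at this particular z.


Coefficients: c_0 = 1, c_1 = 0, c_2 = 4, c_3 = -4, c_4 = 3. Radius r = 3.
Part (a). Triangle bound: M_tri(r) = Σ_k |c_k| r^k
  = |1|·3^0 + |0|·3^1 + |4|·3^2 + |-4|·3^3 + |3|·3^4
  = 1 + 0 + 36 + 108 + 243 = 388.
This bounds M(r) := max_{|z|=r} |p(z)| from above; equality holds iff all terms c_k z^k can be made to align in phase at a single z on |z|=r.
Part (b). At z = 3 (real, on the circle |z| = r):
  p(3) = (1)·3^0 + (0)·3^1 + (4)·3^2 + (-4)·3^3 + (3)·3^4 = 172.
  |p(3)| = 172.
Check: |p(3)| = 172 ≤ 388 = M_tri(3). ✓ Equality does not hold at z = 3 (the coefficients have mixed signs, so the terms do not all align in phase there).

M_tri(3) = 388; |p(3)| = 172; equality at z=3: no.


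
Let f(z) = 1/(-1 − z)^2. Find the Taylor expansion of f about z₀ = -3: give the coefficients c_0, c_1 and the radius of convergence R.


Let w = z − z₀, so z = z₀ + w.
Then -1 − z = -1 − (z₀ + w) = (-1 − z₀) − w = 2 − w.
f(z) = 1/(2 − w)^2 = (1/(2)^2) · (1 − w/(2))^{−2}.
By the binomial series (1−u)^{−2} = Σ_{n≥0} C(n+1, 1) u^n for |u|<1, with u = w/(2):
  c_n = C(n+1, 1) / (2)^(n+2).
  c_0 = 1/(2)^2 = 1/4.
  c_1 = 2/(2)^3 = 1/4.
The series is valid for |w/d| < 1, i.e. |z − z₀| < |d|.
Radius of convergence: R = |-1 − z₀| = |2| = 2 (distance from z₀ to the singularity z = -1).

c_0 = 1/4, c_1 = 1/4; R = 2.


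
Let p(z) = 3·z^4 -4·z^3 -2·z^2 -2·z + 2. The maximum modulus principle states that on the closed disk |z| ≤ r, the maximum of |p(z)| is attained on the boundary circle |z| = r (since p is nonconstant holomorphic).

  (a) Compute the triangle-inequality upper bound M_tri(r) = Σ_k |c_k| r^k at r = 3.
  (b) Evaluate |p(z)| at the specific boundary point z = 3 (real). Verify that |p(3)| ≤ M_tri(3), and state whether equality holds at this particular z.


Coefficients: c_0 = 2, c_1 = -2, c_2 = -2, c_3 = -4, c_4 = 3. Radius r = 3.
Part (a). Triangle bound: M_tri(r) = Σ_k |c_k| r^k
  = |2|·3^0 + |-2|·3^1 + |-2|·3^2 + |-4|·3^3 + |3|·3^4
  = 2 + 6 + 18 + 108 + 243 = 377.
This bounds M(r) := max_{|z|=r} |p(z)| from above; equality holds iff all terms c_k z^k can be made to align in phase at a single z on |z|=r.
Part (b). At z = 3 (real, on the circle |z| = r):
  p(3) = (2)·3^0 + (-2)·3^1 + (-2)·3^2 + (-4)·3^3 + (3)·3^4 = 113.
  |p(3)| = 113.
Check: |p(3)| = 113 ≤ 377 = M_tri(3). ✓ Equality does not hold at z = 3 (the coefficients have mixed signs, so the terms do not all align in phase there).

M_tri(3) = 377; |p(3)| = 113; equality at z=3: no.


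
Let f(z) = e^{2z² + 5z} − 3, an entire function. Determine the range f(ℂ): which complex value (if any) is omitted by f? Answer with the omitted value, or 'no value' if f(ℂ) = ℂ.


Little Picard bounds the complement of f(ℂ) to at most one point.
The exponent g(z) = 2z² + 5z is a nonconstant polynomial, hence surjective onto ℂ. So e^{g(z)} takes every value in {e^w : w ∈ ℂ} = ℂ ∖ {0}. Adding -3 shifts the range to ℂ ∖ {-3}. f omits exactly -3.

Omitted value: -3.


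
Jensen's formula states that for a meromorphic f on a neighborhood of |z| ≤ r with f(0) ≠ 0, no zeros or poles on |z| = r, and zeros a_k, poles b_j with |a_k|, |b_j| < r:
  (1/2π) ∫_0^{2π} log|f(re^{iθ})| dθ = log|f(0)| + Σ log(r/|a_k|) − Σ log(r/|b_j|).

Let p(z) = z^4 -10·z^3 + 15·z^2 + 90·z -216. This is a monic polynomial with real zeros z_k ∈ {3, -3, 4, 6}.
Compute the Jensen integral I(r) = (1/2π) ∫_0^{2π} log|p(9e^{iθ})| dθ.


Zeros: -3, 3, 4, 6; r = 9.
Inside |z| < r: -3, 3, 4, 6. Outside (|z| ≥ r): ∅.
p(0) = -216, so log|p(0)| = log(216) = 5.3753.
Apply Jensen: I(r) = log|p(0)| + Σ_k log(r/|z_k|), summed over zeros inside |z| < r.
  log(r/|z_k|) for z_k = 3: log(9/3) = 1.0986
  log(r/|z_k|) for z_k = -3: log(9/3) = 1.0986
  log(r/|z_k|) for z_k = 4: log(9/4) = 0.8109
  log(r/|z_k|) for z_k = 6: log(9/6) = 0.4055
Sum over inside zeros: 3.4136.
I(r) = log|p(0)| + (inside sum) = 5.3753 + 3.4136 = 8.7889.
Closed form (all zeros inside, monic): I(r) = n·log(r) = 4·log(9) = 8.7889. ✓

I(r) ≈ 8.7889.


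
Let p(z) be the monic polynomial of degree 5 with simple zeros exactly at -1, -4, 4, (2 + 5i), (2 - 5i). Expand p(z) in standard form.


The polynomial is p(z) = ∏_{α ∈ S} (z − α), where S = {-1, -4, 4, (2 + 5i), (2 - 5i)}.
Expanding the product yields: p(z) = z^5 -3·z^4 + 9·z^3 + 77·z^2 -400·z -464.
Note conjugate pairs combine to real quadratics: (z − (2+5i))(z − (2−5i)) = z² − 4z + 29.
The resulting polynomial has degree 5 and real coefficients as required.

p(z) = z^5 -3·z^4 + 9·z^3 + 77·z^2 -400·z -464.


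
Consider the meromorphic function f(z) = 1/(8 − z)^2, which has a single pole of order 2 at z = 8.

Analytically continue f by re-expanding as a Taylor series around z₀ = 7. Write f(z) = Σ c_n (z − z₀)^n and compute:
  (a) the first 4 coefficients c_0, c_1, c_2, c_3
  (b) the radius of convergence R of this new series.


Let w = z − z₀, so z = z₀ + w.
Then 8 − z = 8 − (z₀ + w) = (8 − z₀) − w = 1 − w.
f(z) = 1/(1 − w)^2 = (1/(1)^2) · (1 − w/(1))^{−2}.
By the binomial series (1−u)^{−2} = Σ_{n≥0} C(n+1, 1) u^n for |u|<1, with u = w/(1):
  c_n = C(n+1, 1) / (1)^(n+2).
  c_0 = 1/(1)^2 = 1.
  c_1 = 2/(1)^3 = 2.
  c_2 = 3/(1)^4 = 3.
  c_3 = 4/(1)^5 = 4.
The series is valid for |w/d| < 1, i.e. |z − z₀| < |d|.
Radius of convergence: R = |8 − z₀| = |1| = 1 (distance from z₀ to the singularity z = 8).

c_0 = 1, c_1 = 2, c_2 = 3, c_3 = 4; R = 1.


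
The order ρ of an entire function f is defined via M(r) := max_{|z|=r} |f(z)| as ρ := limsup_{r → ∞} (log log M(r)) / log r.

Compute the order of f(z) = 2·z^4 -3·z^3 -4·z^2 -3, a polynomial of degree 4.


|f(z)| ≤ Σ|c_k|·r^k = O(r^4) as r → ∞. Polynomial growth is O(e^{r^ε}) for every ε > 0 (since r^4/e^{r^ε} → 0), so ρ ≤ ε for all ε > 0, i.e. ρ = 0. Every nonconstant polynomial has order 0.
Therefore ρ = 0.

Order ρ = 0.


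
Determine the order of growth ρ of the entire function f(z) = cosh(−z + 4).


cosh(w) is a linear combination of e^{iw} and e^{−iw} (or e^w, e^{−w} in the hyperbolic case), so |cosh(w)| ≤ e^{|w|}. With w = −z + 4, |w| ≤ 1|z| + 4 = 1r + 4 on |z| = r, giving M(r) ≤ e^{1r + 4}, so ρ ≤ 1. On a suitable ray (z = it for sin/cos; z = t for sinh/cosh, t real → ∞), |cosh(−z + 4)| grows like e^{1|t|}/2, so ρ ≥ 1. Hence ρ = 1.
Therefore ρ = 1.

Order ρ = 1.


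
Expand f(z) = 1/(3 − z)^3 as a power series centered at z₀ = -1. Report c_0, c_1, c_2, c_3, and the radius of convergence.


Let w = z − z₀, so z = z₀ + w.
Then 3 − z = 3 − (z₀ + w) = (3 − z₀) − w = 4 − w.
f(z) = 1/(4 − w)^3 = (1/(4)^3) · (1 − w/(4))^{−3}.
By the binomial series (1−u)^{−3} = Σ_{n≥0} C(n+2, 2) u^n for |u|<1, with u = w/(4):
  c_n = C(n+2, 2) / (4)^(n+3).
  c_0 = 1/(4)^3 = 1/64.
  c_1 = 3/(4)^4 = 3/256.
  c_2 = 6/(4)^5 = 3/512.
  c_3 = 10/(4)^6 = 5/2048.
The series is valid for |w/d| < 1, i.e. |z − z₀| < |d|.
Radius of convergence: R = |3 − z₀| = |4| = 4 (distance from z₀ to the singularity z = 3).

c_0 = 1/64, c_1 = 3/256, c_2 = 3/512, c_3 = 5/2048; R = 4.


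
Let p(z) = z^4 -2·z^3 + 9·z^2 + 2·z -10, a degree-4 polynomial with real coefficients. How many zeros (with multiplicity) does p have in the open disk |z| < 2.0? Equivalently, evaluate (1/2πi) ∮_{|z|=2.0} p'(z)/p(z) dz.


The zeros of p are: 1, (1 + 3i), (1 - 3i), -1.
Their magnitudes are: 1, 3.162, 3.162, 1.
Zeros with |z| < R = 2.0: 1, -1.
Count = 2.
By the argument principle, (1/2πi) ∮_{|z|=R} p'(z)/p(z) dz equals exactly this count.

Number of zeros inside |z| < 2.0: 2.


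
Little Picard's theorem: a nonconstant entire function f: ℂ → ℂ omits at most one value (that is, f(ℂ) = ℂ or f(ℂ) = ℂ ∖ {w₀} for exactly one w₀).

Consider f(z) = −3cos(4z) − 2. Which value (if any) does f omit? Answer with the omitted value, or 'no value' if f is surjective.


Little Picard bounds the complement of f(ℂ) to at most one point.
cos is entire and surjective onto ℂ: for every w ∈ ℂ, cos(ζ) = w has a solution ζ ∈ ℂ (e.g., via the complex inverse arccos). With ζ = 4z this gives z = ζ/(4). Then -3·cos(4z) takes every value in -3·ℂ = ℂ, and adding -2 is a bijection of ℂ. So f is surjective and omits no value. (Note: only on the real line is cos bounded by [−1, 1].)

Omitted value: no value.


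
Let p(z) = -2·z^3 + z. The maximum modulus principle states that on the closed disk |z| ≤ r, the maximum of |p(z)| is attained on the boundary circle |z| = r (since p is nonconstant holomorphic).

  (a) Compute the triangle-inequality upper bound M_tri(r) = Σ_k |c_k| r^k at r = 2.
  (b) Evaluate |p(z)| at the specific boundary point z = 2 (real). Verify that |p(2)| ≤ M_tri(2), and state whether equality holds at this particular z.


Coefficients: c_0 = 0, c_1 = 1, c_2 = 0, c_3 = -2. Radius r = 2.
Part (a). Triangle bound: M_tri(r) = Σ_k |c_k| r^k
  = |0|·2^0 + |1|·2^1 + |0|·2^2 + |-2|·2^3
  = 0 + 2 + 0 + 16 = 18.
This bounds M(r) := max_{|z|=r} |p(z)| from above; equality holds iff all terms c_k z^k can be made to align in phase at a single z on |z|=r.
Part (b). At z = 2 (real, on the circle |z| = r):
  p(2) = (0)·2^0 + (1)·2^1 + (0)·2^2 + (-2)·2^3 = -14.
  |p(2)| = 14.
Check: |p(2)| = 14 ≤ 18 = M_tri(2). ✓ Equality does not hold at z = 2 (the coefficients have mixed signs, so the terms do not all align in phase there).

M_tri(2) = 18; |p(2)| = 14; equality at z=2: no.


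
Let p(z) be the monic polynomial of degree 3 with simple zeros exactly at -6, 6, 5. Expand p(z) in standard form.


The polynomial is p(z) = ∏_{α ∈ S} (z − α), where S = {-6, 6, 5}.
Expanding the product yields: p(z) = z^3 -5·z^2 -36·z + 180.
The resulting polynomial has degree 3 and real coefficients as required.

p(z) = z^3 -5·z^2 -36·z + 180.


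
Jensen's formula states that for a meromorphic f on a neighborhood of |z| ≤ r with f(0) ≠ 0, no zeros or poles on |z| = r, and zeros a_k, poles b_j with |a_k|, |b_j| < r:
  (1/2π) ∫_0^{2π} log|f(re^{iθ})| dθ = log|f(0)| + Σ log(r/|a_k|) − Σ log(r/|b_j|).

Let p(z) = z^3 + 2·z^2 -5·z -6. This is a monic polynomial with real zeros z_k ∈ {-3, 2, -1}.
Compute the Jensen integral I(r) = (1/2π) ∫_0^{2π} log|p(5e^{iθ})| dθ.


Zeros: -3, -1, 2; r = 5.
Inside |z| < r: -3, -1, 2. Outside (|z| ≥ r): ∅.
p(0) = -6, so log|p(0)| = log(6) = 1.7918.
Apply Jensen: I(r) = log|p(0)| + Σ_k log(r/|z_k|), summed over zeros inside |z| < r.
  log(r/|z_k|) for z_k = -3: log(5/3) = 0.5108
  log(r/|z_k|) for z_k = 2: log(5/2) = 0.9163
  log(r/|z_k|) for z_k = -1: log(5/1) = 1.6094
Sum over inside zeros: 3.0366.
I(r) = log|p(0)| + (inside sum) = 1.7918 + 3.0366 = 4.8283.
Closed form (all zeros inside, monic): I(r) = n·log(r) = 3·log(5) = 4.8283. ✓

I(r) ≈ 4.8283.


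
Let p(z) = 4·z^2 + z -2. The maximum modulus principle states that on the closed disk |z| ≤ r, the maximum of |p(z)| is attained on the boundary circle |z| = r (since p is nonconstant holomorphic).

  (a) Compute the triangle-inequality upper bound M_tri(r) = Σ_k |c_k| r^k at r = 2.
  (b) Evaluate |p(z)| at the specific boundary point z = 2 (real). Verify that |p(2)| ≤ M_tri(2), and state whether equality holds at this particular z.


Coefficients: c_0 = -2, c_1 = 1, c_2 = 4. Radius r = 2.
Part (a). Triangle bound: M_tri(r) = Σ_k |c_k| r^k
  = |-2|·2^0 + |1|·2^1 + |4|·2^2
  = 2 + 2 + 16 = 20.
This bounds M(r) := max_{|z|=r} |p(z)| from above; equality holds iff all terms c_k z^k can be made to align in phase at a single z on |z|=r.
Part (b). At z = 2 (real, on the circle |z| = r):
  p(2) = (-2)·2^0 + (1)·2^1 + (4)·2^2 = 16.
  |p(2)| = 16.
Check: |p(2)| = 16 ≤ 20 = M_tri(2). ✓ Equality does not hold at z = 2 (the coefficients have mixed signs, so the terms do not all align in phase there).

M_tri(2) = 20; |p(2)| = 16; equality at z=2: no.


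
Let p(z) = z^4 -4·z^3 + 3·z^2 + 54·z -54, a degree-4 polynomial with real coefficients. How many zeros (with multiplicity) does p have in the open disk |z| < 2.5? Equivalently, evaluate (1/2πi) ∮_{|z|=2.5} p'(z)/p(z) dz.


The zeros of p are: 1, (3 + 3i), (3 - 3i), -3.
Their magnitudes are: 1, 4.243, 4.243, 3.
Zeros with |z| < R = 2.5: 1.
Count = 1.
By the argument principle, (1/2πi) ∮_{|z|=R} p'(z)/p(z) dz equals exactly this count.

Number of zeros inside |z| < 2.5: 1.


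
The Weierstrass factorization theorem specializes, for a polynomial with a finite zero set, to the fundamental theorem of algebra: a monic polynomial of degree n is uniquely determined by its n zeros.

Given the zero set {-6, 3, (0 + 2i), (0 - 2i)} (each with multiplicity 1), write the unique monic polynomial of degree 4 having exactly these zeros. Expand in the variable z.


The polynomial is p(z) = ∏_{α ∈ S} (z − α), where S = {-6, 3, (0 + 2i), (0 - 2i)}.
Expanding the product yields: p(z) = z^4 + 3·z^3 -14·z^2 + 12·z -72.
Note conjugate pairs combine to real quadratics: (z − (0+2i))(z − (0−2i)) = z² + 4.
The resulting polynomial has degree 4 and real coefficients as required.

p(z) = z^4 + 3·z^3 -14·z^2 + 12·z -72.


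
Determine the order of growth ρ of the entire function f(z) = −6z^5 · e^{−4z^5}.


M(r) = max_{|z|=r} |-6|·|z|^5·|e^{−4z^5}| = 6·r^5 · e^{4r^5} (the factors attain their maxima compatibly on |z|=r). Then log M(r) = log 6 + 5·log r + 4r^5, dominated by the last term, so log log M(r) ~ 5·log r. The polynomial factor -6z^5 contributes only a log r term and does not affect the order. ρ = 5.
Therefore ρ = 5.

Order ρ = 5.


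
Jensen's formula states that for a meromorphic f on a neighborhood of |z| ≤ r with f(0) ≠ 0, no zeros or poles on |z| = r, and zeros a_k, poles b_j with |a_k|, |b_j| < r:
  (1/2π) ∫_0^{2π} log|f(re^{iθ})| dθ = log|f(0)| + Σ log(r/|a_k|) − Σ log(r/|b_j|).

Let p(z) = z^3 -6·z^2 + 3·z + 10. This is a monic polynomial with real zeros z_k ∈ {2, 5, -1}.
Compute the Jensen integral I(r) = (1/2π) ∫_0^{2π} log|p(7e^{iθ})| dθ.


Zeros: -1, 2, 5; r = 7.
Inside |z| < r: -1, 2, 5. Outside (|z| ≥ r): ∅.
p(0) = 10, so log|p(0)| = log(10) = 2.3026.
Apply Jensen: I(r) = log|p(0)| + Σ_k log(r/|z_k|), summed over zeros inside |z| < r.
  log(r/|z_k|) for z_k = 2: log(7/2) = 1.2528
  log(r/|z_k|) for z_k = 5: log(7/5) = 0.3365
  log(r/|z_k|) for z_k = -1: log(7/1) = 1.9459
Sum over inside zeros: 3.5351.
I(r) = log|p(0)| + (inside sum) = 2.3026 + 3.5351 = 5.8377.
Closed form (all zeros inside, monic): I(r) = n·log(r) = 3·log(7) = 5.8377. ✓

I(r) ≈ 5.8377.


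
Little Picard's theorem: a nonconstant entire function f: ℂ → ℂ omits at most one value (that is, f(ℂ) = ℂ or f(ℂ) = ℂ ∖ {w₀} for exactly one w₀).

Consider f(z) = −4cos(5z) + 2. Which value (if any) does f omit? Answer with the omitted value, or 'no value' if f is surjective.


Little Picard bounds the complement of f(ℂ) to at most one point.
cos is entire and surjective onto ℂ: for every w ∈ ℂ, cos(ζ) = w has a solution ζ ∈ ℂ (e.g., via the complex inverse arccos). With ζ = 5z this gives z = ζ/(5). Then -4·cos(5z) takes every value in -4·ℂ = ℂ, and adding 2 is a bijection of ℂ. So f is surjective and omits no value. (Note: only on the real line is cos bounded by [−1, 1].)

Omitted value: no value.


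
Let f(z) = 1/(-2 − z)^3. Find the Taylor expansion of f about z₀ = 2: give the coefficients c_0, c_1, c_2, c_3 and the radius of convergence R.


Let w = z − z₀, so z = z₀ + w.
Then -2 − z = -2 − (z₀ + w) = (-2 − z₀) − w = -4 − w.
f(z) = 1/(-4 − w)^3 = (1/(-4)^3) · (1 − w/(-4))^{−3}.
By the binomial series (1−u)^{−3} = Σ_{n≥0} C(n+2, 2) u^n for |u|<1, with u = w/(-4):
  c_n = C(n+2, 2) / (-4)^(n+3).
  c_0 = 1/(-4)^3 = -1/64.
  c_1 = 3/(-4)^4 = 3/256.
  c_2 = 6/(-4)^5 = -3/512.
  c_3 = 10/(-4)^6 = 5/2048.
The series is valid for |w/d| < 1, i.e. |z − z₀| < |d|.
Radius of convergence: R = |-2 − z₀| = |-4| = 4 (distance from z₀ to the singularity z = -2).

c_0 = -1/64, c_1 = 3/256, c_2 = -3/512, c_3 = 5/2048; R = 4.


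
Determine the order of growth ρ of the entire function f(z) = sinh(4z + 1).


sinh(w) is a linear combination of e^{iw} and e^{−iw} (or e^w, e^{−w} in the hyperbolic case), so |sinh(w)| ≤ e^{|w|}. With w = 4z + 1, |w| ≤ 4|z| + 1 = 4r + 1 on |z| = r, giving M(r) ≤ e^{4r + 1}, so ρ ≤ 1. On a suitable ray (z = it for sin/cos; z = t for sinh/cosh, t real → ∞), |sinh(4z + 1)| grows like e^{4|t|}/2, so ρ ≥ 1. Hence ρ = 1.
Therefore ρ = 1.

Order ρ = 1.


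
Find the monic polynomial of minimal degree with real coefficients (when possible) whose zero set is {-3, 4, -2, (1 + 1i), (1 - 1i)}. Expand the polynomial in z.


The polynomial is p(z) = ∏_{α ∈ S} (z − α), where S = {-3, 4, -2, (1 + 1i), (1 - 1i)}.
Expanding the product yields: p(z) = z^5 -z^4 -14·z^3 + 6·z^2 + 20·z -48.
Note conjugate pairs combine to real quadratics: (z − (1+1i))(z − (1−1i)) = z² − 2z + 2.
The resulting polynomial has degree 5 and real coefficients as required.

p(z) = z^5 -z^4 -14·z^3 + 6·z^2 + 20·z -48.


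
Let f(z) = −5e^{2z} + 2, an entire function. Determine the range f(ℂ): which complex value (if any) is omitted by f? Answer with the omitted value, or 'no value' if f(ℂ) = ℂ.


Little Picard bounds the complement of f(ℂ) to at most one point.
e^{2z} is never zero on ℂ, so -5·e^{2z} takes every value in ℂ ∖ {0}. Adding 2 shifts the range to ℂ ∖ {2}. Thus f omits exactly the value 2.

Omitted value: 2.


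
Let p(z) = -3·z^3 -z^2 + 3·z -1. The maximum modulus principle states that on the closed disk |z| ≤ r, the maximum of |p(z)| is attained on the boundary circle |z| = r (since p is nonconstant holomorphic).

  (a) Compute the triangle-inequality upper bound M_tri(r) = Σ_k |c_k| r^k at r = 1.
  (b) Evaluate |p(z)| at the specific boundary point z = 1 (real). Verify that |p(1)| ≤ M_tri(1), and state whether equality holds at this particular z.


Coefficients: c_0 = -1, c_1 = 3, c_2 = -1, c_3 = -3. Radius r = 1.
Part (a). Triangle bound: M_tri(r) = Σ_k |c_k| r^k
  = |-1|·1^0 + |3|·1^1 + |-1|·1^2 + |-3|·1^3
  = 1 + 3 + 1 + 3 = 8.
This bounds M(r) := max_{|z|=r} |p(z)| from above; equality holds iff all terms c_k z^k can be made to align in phase at a single z on |z|=r.
Part (b). At z = 1 (real, on the circle |z| = r):
  p(1) = (-1)·1^0 + (3)·1^1 + (-1)·1^2 + (-3)·1^3 = -2.
  |p(1)| = 2.
Check: |p(1)| = 2 ≤ 8 = M_tri(1). ✓ Equality does not hold at z = 1 (the coefficients have mixed signs, so the terms do not all align in phase there).

M_tri(1) = 8; |p(1)| = 2; equality at z=1: no.


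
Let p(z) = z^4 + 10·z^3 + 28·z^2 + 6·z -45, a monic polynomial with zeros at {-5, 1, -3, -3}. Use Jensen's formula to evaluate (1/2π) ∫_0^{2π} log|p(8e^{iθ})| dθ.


Zeros: -5, -3, -3, 1; r = 8.
Inside |z| < r: -5, -3, -3, 1. Outside (|z| ≥ r): ∅.
p(0) = -45, so log|p(0)| = log(45) = 3.8067.
Apply Jensen: I(r) = log|p(0)| + Σ_k log(r/|z_k|), summed over zeros inside |z| < r.
  log(r/|z_k|) for z_k = -5: log(8/5) = 0.4700
  log(r/|z_k|) for z_k = 1: log(8/1) = 2.0794
  log(r/|z_k|) for z_k = -3: log(8/3) = 0.9808
  log(r/|z_k|) for z_k = -3: log(8/3) = 0.9808
Sum over inside zeros: 4.5111.
I(r) = log|p(0)| + (inside sum) = 3.8067 + 4.5111 = 8.3178.
Closed form (all zeros inside, monic): I(r) = n·log(r) = 4·log(8) = 8.3178. ✓

I(r) ≈ 8.3178.


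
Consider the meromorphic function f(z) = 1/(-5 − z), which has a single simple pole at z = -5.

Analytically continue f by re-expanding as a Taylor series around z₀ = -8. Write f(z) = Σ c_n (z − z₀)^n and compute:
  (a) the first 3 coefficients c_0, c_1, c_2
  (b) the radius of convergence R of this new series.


Let w = z − z₀, so z = z₀ + w.
Then -5 − z = -5 − (z₀ + w) = (-5 − z₀) − w = 3 − w.
f(z) = 1/(3 − w) = (1/(3)) · 1/(1 − w/(3)) = Σ_{n≥0} w^n / (3)^(n+1).
So c_n = 1/(3)^(n+1):
  c_0 = 1/(3)^1 = 1/3.
  c_1 = 1/(3)^2 = 1/9.
  c_2 = 1/(3)^3 = 1/27.
The series is valid for |w/d| < 1, i.e. |z − z₀| < |d|.
Radius of convergence: R = |-5 − z₀| = |3| = 3 (distance from z₀ to the singularity z = -5).

c_0 = 1/3, c_1 = 1/9, c_2 = 1/27; R = 3.


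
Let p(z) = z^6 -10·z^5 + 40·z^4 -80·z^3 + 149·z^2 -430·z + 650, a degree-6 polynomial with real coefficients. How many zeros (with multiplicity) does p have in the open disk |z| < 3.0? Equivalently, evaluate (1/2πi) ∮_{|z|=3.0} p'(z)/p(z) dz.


The zeros of p are: (-1 + 2i), (-1 - 2i), (3 + 2i), (3 - 2i), (3 + 1i), (3 - 1i).
Their magnitudes are: 2.236, 2.236, 3.606, 3.606, 3.162, 3.162.
Zeros with |z| < R = 3.0: (-1 + 2i), (-1 - 2i).
Count = 2.
By the argument principle, (1/2πi) ∮_{|z|=R} p'(z)/p(z) dz equals exactly this count.

Number of zeros inside |z| < 3.0: 2.
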